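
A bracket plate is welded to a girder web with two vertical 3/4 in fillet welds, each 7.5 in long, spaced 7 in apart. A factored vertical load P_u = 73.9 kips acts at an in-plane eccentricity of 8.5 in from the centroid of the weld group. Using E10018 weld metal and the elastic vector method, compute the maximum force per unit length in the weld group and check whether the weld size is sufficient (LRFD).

f_max ≈ 16.4 kip/in; adequate

E100XX → F_EXX = 100 ksi.
Total weld length L_w = 15 in. Treat welds as unit-width lines.
Polar moment about centroid: J = 2[d³/12 + d(b/2)²] = 2[7.5³/12 + 7.5×3.5²] = 254.1 in³.
Direct shear f_v = P/L_w = 73.9 / 15 = 4.927 kip/in (vertical).
Torsion M = P·e = 73.9 × 8.5 = 628.15 kip·in.
Critical point at (x, y) = (3.5, 3.75) from centroid. f_tx = M·y/J = 9.272 kip/in; f_ty = M·x/J = 8.653 kip/in.
Resultant f_max = √[f_tx² + (f_v + f_ty)²] = √[9.272² + (4.927 + 8.653)²] = 16.44 kip/in.
Capacity per unit length: φr_n = 0.75 × 0.6 × 100 × (0.707 × 0.75) = 23.86 kip/in.
16.44 ≤ 23.86 → adequate.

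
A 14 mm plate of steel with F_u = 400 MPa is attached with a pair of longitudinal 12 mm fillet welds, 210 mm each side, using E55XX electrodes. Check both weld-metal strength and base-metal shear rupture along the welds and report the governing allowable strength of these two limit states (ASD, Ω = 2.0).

E55XX → F_EXX = 550 MPa.
t_e = 0.707 × 12 = 8.484 mm; L = 420 mm.
Weld metal: R_n/Ω = (1/2.0) × 0.6 × 550 × 8.484 × 420 × 10⁻³ = 587.9 kN.
Base metal (shear rupture): R_n/Ω = (1/2.0) × 0.6 × 400 × 14 × 420 × 10⁻³ = 705.6 kN.
Governing: weld metal.

R_n/Ω ≈ 588 kN (weld metal governs)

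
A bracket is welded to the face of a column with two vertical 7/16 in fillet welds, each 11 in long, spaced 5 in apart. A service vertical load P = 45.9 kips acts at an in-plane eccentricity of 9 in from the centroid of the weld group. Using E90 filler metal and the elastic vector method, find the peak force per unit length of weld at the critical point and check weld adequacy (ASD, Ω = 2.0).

E90XX → F_EXX = 90 ksi.
Total weld length L_w = 22 in. Treat welds as unit-width lines.
Polar moment about centroid: J = 2[d³/12 + d(b/2)²] = 2[11³/12 + 11×2.5²] = 359.3 in³.
Direct shear f_v = P/L_w = 45.9 / 22 = 2.086 kip/in (vertical).
Torsion M = P·e = 45.9 × 9 = 413.1 kip·in.
Critical point at (x, y) = (2.5, 5.5) from centroid. f_tx = M·y/J = 6.323 kip/in; f_ty = M·x/J = 2.874 kip/in.
Resultant f_max = √[f_tx² + (f_v + f_ty)²] = √[6.323² + (2.086 + 2.874)²] = 8.037 kip/in.
Capacity per unit length: r_n/Ω = (1/2.0) × 0.6 × 90 × (0.707 × 0.4375) = 8.351 kip/in.
8.037 ≤ 8.351 → adequate.

f_max ≈ 8.04 kip/in; adequate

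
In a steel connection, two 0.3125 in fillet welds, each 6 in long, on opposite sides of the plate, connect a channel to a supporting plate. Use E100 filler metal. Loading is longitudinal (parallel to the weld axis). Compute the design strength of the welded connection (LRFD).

φR_n ≈ 119 kip

E100XX → F_EXX = 100 ksi.
Effective throat t_e = 0.707 × 0.3125 = 0.2209 in.
Total length L = 12 in; A_we = 0.2209 × 12 = 2.651 in².
F_nw = 0.6 F_EXX = 0.6 × 100 = 60 ksi.
φR_n = 0.75 × 60 × 2.651 = 119.3 kip.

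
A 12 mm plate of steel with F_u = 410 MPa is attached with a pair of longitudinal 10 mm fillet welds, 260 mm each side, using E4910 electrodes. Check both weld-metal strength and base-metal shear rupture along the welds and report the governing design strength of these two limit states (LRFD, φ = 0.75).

φR_n ≈ 811 kN (weld metal governs)

E49XX → F_EXX = 490 MPa.
t_e = 0.707 × 10 = 7.07 mm; L = 520 mm.
Weld metal: φR_n = 0.75 × 0.6 × 490 × 7.07 × 520 × 10⁻³ = 810.6 kN.
Base metal (shear rupture): φR_n = 0.75 × 0.6 × 410 × 12 × 520 × 10⁻³ = 1151 kN.
Governing: weld metal.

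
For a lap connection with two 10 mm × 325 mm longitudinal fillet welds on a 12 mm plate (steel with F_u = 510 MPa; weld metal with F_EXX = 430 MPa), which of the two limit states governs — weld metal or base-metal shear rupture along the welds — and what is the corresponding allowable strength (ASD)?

R_n/Ω ≈ 593 kN (weld metal governs)

t_e = 0.707 × 10 = 7.07 mm; L = 650 mm.
Weld metal: R_n/Ω = (1/2.0) × 0.6 × 430 × 7.07 × 650 × 10⁻³ = 592.8 kN.
Base metal (shear rupture): R_n/Ω = (1/2.0) × 0.6 × 510 × 12 × 650 × 10⁻³ = 1193 kN.
Governing: weld metal.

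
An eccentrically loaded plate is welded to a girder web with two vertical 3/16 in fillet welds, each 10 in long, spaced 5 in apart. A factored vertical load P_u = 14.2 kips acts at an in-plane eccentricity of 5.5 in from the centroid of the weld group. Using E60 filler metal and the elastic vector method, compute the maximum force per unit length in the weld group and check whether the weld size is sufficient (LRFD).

E60XX → F_EXX = 60 ksi.
Total weld length L_w = 20 in. Treat welds as unit-width lines.
Polar moment about centroid: J = 2[d³/12 + d(b/2)²] = 2[10³/12 + 10×2.5²] = 291.7 in³.
Direct shear f_v = P/L_w = 14.2 / 20 = 0.71 kip/in (vertical).
Torsion M = P·e = 14.2 × 5.5 = 78.1 kip·in.
Critical point at (x, y) = (2.5, 5) from centroid. f_tx = M·y/J = 1.339 kip/in; f_ty = M·x/J = 0.6694 kip/in.
Resultant f_max = √[f_tx² + (f_v + f_ty)²] = √[1.339² + (0.71 + 0.6694)²] = 1.922 kip/in.
Capacity per unit length: φr_n = 0.75 × 0.6 × 60 × (0.707 × 0.1875) = 3.579 kip/in.
1.922 ≤ 3.579 → adequate.

f_max ≈ 1.92 kip/in; adequate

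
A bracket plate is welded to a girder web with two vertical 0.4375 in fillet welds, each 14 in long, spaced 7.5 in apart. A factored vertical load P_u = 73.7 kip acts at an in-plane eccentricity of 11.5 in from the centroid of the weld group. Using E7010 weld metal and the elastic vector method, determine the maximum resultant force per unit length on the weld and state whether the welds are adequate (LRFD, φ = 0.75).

E70XX → F_EXX = 70 ksi.
Total weld length L_w = 28 in. Treat welds as unit-width lines.
Polar moment about centroid: J = 2[d³/12 + d(b/2)²] = 2[14³/12 + 14×3.75²] = 851.1 in³.
Direct shear f_v = P/L_w = 73.7 / 28 = 2.632 kip/in (vertical).
Torsion M = P·e = 73.7 × 11.5 = 847.55 kip·in.
Critical point at (x, y) = (3.75, 7) from centroid. f_tx = M·y/J = 6.971 kip/in; f_ty = M·x/J = 3.734 kip/in.
Resultant f_max = √[f_tx² + (f_v + f_ty)²] = √[6.971² + (2.632 + 3.734)²] = 9.441 kip/in.
Capacity per unit length: φr_n = 0.75 × 0.6 × 70 × (0.707 × 0.4375) = 9.743 kip/in.
9.441 ≤ 9.743 → adequate.

f_max ≈ 9.44 kip/in; adequate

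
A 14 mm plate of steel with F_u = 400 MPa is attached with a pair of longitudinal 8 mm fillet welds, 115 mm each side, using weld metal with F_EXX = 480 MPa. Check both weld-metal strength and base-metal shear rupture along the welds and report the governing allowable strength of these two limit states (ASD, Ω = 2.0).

t_e = 0.707 × 8 = 5.656 mm; L = 230 mm.
Weld metal: R_n/Ω = (1/2.0) × 0.6 × 480 × 5.656 × 230 × 10⁻³ = 187.3 kN.
Base metal (shear rupture): R_n/Ω = (1/2.0) × 0.6 × 400 × 14 × 230 × 10⁻³ = 386.4 kN.
Governing: weld metal.

R_n/Ω ≈ 187 kN (weld metal governs)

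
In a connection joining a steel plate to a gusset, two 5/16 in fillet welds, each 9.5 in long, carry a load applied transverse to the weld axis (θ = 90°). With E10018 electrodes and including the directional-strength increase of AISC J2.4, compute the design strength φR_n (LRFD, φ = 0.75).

φR_n ≈ 283 kip

E100XX → F_EXX = 100 ksi.
t_e = 0.707 × 0.3125 = 0.2209 in; A_we = 0.2209 × 19 = 4.198 in².
Directional factor: 1.0 + 0.5 sin^1.5(90°) = 1.5.
F_nw = 0.6 × 100 × 1.5 = 90 ksi.
φR_n = 0.75 × 90 × 4.198 = 283.4 kip.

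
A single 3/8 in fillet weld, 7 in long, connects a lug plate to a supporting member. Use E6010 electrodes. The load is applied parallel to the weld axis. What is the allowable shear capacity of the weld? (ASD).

E60XX → F_EXX = 60 ksi.
Effective throat t_e = 0.707 × 0.375 = 0.2651 in.
Total length L = 7 in; A_we = 0.2651 × 7 = 1.856 in².
F_nw = 0.6 F_EXX = 0.6 × 60 = 36 ksi.
R_n = 36 × 1.856 = 66.81 kips; R_n/Ω = 66.81/2.0 = 33.41 kips.

R_n/Ω ≈ 33.4 kips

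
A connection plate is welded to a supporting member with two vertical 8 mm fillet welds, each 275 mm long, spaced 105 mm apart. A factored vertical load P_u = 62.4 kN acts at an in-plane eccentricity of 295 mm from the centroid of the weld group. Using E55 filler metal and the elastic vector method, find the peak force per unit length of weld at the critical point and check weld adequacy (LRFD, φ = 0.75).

f_max ≈ 594 N/mm; adequate

E55XX → F_EXX = 550 MPa.
Total weld length L_w = 550 mm. Treat welds as unit-width lines.
Polar moment about centroid: J = 2[d³/12 + d(b/2)²] = 2[275³/12 + 275×52.5²] = 4982000 mm³.
Direct shear f_v = P/L_w = 62.4×10³ / 550 = 113.5 N/mm (vertical).
Torsion M = P·e = 62.4×10³ × 295 = 18408000 N·mm.
Critical point at (x, y) = (52.5, 137.5) from centroid. f_tx = M·y/J = 508 N/mm; f_ty = M·x/J = 194 N/mm.
Resultant f_max = √[f_tx² + (f_v + f_ty)²] = √[508² + (113.5 + 194)²] = 593.8 N/mm.
Capacity per unit length: φr_n = 0.75 × 0.6 × 550 × (0.707 × 8) = 1400 N/mm.
593.8 ≤ 1400 → adequate.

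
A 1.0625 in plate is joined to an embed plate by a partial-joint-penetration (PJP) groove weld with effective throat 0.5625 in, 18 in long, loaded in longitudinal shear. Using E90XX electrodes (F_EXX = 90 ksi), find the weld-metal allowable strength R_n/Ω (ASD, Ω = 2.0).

Effective throat (given) t_e = 0.5625 in.
A_we = 0.5625 × 18 = 10.12 in².
F_nw = 0.6 F_EXX = 54 ksi.
R_n/Ω = (54 × 10.12) / 2.0 = 273.4 kips.

R_n/Ω ≈ 273 kips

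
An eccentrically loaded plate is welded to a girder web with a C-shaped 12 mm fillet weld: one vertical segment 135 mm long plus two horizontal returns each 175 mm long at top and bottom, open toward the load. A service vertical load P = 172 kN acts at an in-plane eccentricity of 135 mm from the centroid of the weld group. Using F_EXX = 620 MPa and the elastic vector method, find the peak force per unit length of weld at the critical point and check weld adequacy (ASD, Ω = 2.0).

Total weld length L_w = 485 mm. Treat welds as unit-width lines.
Centroid: x̄ = 2×175×87.5 / 485 = 63.14 mm from the vertical weld.
Polar moment about centroid: J = I_x + I_y = [135³/12 + 2×175×67.5²] + [135×63.14² + 2(175³/12 + 175×24.36²)] = 3439000 mm³.
Direct shear f_v = P/L_w = 172×10³ / 485 = 354.6 N/mm (vertical).
Torsion M = P·e = 172×10³ × 135 = 23220000 N·mm.
Critical point at (x, y) = (111.9, 67.5) from centroid. f_tx = M·y/J = 455.8 N/mm; f_ty = M·x/J = 755.3 N/mm.
Resultant f_max = √[f_tx² + (f_v + f_ty)²] = √[455.8² + (354.6 + 755.3)²] = 1200 N/mm.
Capacity per unit length: r_n/Ω = (1/2.0) × 0.6 × 620 × (0.707 × 12) = 1578 N/mm.
1200 ≤ 1578 → adequate.

f_max ≈ 1200 N/mm; adequate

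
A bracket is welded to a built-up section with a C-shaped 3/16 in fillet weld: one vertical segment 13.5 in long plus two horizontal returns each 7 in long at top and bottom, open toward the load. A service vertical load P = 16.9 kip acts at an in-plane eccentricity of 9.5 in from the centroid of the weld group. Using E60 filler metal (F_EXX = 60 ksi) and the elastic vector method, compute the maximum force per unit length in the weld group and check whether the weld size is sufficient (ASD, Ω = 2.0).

f_max ≈ 1.83 kip/in; adequate

Total weld length L_w = 27.5 in. Treat welds as unit-width lines.
Centroid: x̄ = 2×7×3.5 / 27.5 = 1.782 in from the vertical weld.
Polar moment about centroid: J = I_x + I_y = [13.5³/12 + 2×7×6.75²] + [13.5×1.782² + 2(7³/12 + 7×1.718²)] = 984.3 in³.
Direct shear f_v = P/L_w = 16.9 / 27.5 = 0.6145 kip/in (vertical).
Torsion M = P·e = 16.9 × 9.5 = 160.55 kip·in.
Critical point at (x, y) = (5.218, 6.75) from centroid. f_tx = M·y/J = 1.101 kip/in; f_ty = M·x/J = 0.8512 kip/in.
Resultant f_max = √[f_tx² + (f_v + f_ty)²] = √[1.101² + (0.6145 + 0.8512)²] = 1.833 kip/in.
Capacity per unit length: r_n/Ω = (1/2.0) × 0.6 × 60 × (0.707 × 0.1875) = 2.386 kip/in.
1.833 ≤ 2.386 → adequate.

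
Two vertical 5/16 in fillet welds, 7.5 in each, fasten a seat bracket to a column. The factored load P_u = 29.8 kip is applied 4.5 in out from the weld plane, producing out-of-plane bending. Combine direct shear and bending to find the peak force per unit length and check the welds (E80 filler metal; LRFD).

f_max ≈ 7.42 kip/in; adequate

E80XX → F_EXX = 80 ksi.
L_w = 2 × 7.5 = 15 in; section modulus (unit throat) S = 2 × L²/6 = 18.75 in².
Direct shear f_v = P/L_w = 29.8/15 = 1.987 kip/in.
Moment M = P × e = 29.8 × 4.5 = 134.1 kip·in; bending f_b = M/S = 7.152 kip/in.
f_max = √(f_v² + f_b²) = √(1.987² + 7.152²) = 7.423 kip/in.
φr_n = 0.75 × 0.6 × 80 × (0.707 × 0.3125) = 7.954 kip/in → adequate.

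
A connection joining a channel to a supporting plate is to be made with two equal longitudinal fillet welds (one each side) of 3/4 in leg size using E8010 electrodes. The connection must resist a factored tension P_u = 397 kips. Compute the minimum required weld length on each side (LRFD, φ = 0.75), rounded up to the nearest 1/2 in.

E80XX → F_EXX = 80 ksi.
Throat t_e = 0.707 × 0.75 = 0.5302 in.
φr_n = 0.75 × 0.6 × 80 × 0.5302 = 19.09 kips/in.
L_req = P_u / φr_n = 397 / 19.09 = 20.8 in total.
Per side: 20.8 / 2 = 10.4 in.
Round up → use L = 10.5 in on each side.

L = 10.5 in on each side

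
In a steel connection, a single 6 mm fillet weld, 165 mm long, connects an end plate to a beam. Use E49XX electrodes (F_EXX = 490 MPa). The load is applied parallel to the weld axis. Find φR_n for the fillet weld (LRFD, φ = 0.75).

Effective throat t_e = 0.707 × 6 = 4.242 mm.
Total length L = 165 mm; A_we = 4.242 × 165 = 699.9 mm².
F_nw = 0.6 F_EXX = 0.6 × 490 = 294 MPa.
φR_n = 0.75 × 294 × 699.9 × 10⁻³ = 154.3 kN.

φR_n ≈ 154 kN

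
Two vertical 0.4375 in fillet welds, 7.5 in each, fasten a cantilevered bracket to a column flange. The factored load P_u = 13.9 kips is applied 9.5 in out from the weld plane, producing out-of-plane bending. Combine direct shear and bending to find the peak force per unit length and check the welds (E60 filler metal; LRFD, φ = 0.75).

E60XX → F_EXX = 60 ksi.
L_w = 2 × 7.5 = 15 in; section modulus (unit throat) S = 2 × L²/6 = 18.75 in².
Direct shear f_v = P/L_w = 13.9/15 = 0.9267 kip/in.
Moment M = P × e = 13.9 × 9.5 = 132.05 kip·in; bending f_b = M/S = 7.043 kip/in.
f_max = √(f_v² + f_b²) = √(0.9267² + 7.043²) = 7.103 kip/in.
φr_n = 0.75 × 0.6 × 60 × (0.707 × 0.4375) = 8.351 kip/in → adequate.

f_max ≈ 7.1 kip/in; adequate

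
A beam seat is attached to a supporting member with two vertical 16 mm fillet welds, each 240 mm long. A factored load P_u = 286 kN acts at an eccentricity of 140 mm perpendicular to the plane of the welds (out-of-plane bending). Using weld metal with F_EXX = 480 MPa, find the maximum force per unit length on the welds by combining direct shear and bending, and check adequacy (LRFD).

f_max ≈ 2170 N/mm; adequate

L_w = 2 × 240 = 480 mm; section modulus (unit throat) S = 2 × L²/6 = 19200 mm².
Direct shear f_v = P/L_w = 286×10³/480 = 595.8 N/mm.
Moment M = P × e = 286×10³ × 140 = 40040000 N·mm; bending f_b = M/S = 2085 N/mm.
f_max = √(f_v² + f_b²) = √(595.8² + 2085²) = 2169 N/mm.
φr_n = 0.75 × 0.6 × 480 × (0.707 × 16) = 2443 N/mm → adequate.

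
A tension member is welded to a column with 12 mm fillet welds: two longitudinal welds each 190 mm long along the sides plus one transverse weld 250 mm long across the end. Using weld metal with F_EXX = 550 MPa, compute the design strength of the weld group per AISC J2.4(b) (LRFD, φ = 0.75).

φR_n ≈ 1470 kN

t_e = 0.707 × 12 = 8.484 mm.
R_nwl = 0.6 × 550 × 8.484 × 380 × 10⁻³ = 1064 kN (longitudinal, 2 welds).
R_nwt = 0.6 × 550 × 8.484 × 250 × 10⁻³ = 699.9 kN (transverse, base value).
(i) R_nwl + R_nwt = 1764 kN; (ii) 0.85 R_nwl + 1.5 R_nwt = 1954 kN.
R_n = max = 1954 kN [governs: (ii)]; φR_n = 1466 kN.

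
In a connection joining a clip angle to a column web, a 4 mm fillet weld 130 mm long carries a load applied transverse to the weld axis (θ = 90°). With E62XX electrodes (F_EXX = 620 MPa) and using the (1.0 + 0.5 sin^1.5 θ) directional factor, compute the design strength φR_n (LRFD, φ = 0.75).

t_e = 0.707 × 4 = 2.828 mm; A_we = 2.828 × 130 = 367.6 mm².
Directional factor: 1.0 + 0.5 sin^1.5(90°) = 1.5.
F_nw = 0.6 × 620 × 1.5 = 558 MPa.
φR_n = 0.75 × 558 × 367.6 × 10⁻³ = 153.9 kN.

φR_n ≈ 154 kN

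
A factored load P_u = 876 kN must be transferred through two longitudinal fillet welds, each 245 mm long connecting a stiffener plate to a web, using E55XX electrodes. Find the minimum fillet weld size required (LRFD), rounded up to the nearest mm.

w = 11 mm

E55XX → F_EXX = 550 MPa.
Total weld length L = 490 mm.
Required throat t_e = P_u / (φ × 0.6 F_EXX × L) = 876 / (0.75 × 0.6 × 550 × 490 × 10⁻³) = 7.223 mm.
Required leg w = t_e / 0.707 = 10.22 mm → use 11 mm.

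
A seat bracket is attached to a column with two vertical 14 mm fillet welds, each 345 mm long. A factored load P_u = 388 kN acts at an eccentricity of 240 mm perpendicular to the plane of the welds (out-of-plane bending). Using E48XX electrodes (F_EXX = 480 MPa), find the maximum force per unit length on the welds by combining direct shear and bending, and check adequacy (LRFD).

L_w = 2 × 345 = 690 mm; section modulus (unit throat) S = 2 × L²/6 = 39680 mm².
Direct shear f_v = P/L_w = 388×10³/690 = 562.3 N/mm.
Moment M = P × e = 388×10³ × 240 = 93120000 N·mm; bending f_b = M/S = 2347 N/mm.
f_max = √(f_v² + f_b²) = √(562.3² + 2347²) = 2413 N/mm.
φr_n = 0.75 × 0.6 × 480 × (0.707 × 14) = 2138 N/mm → NOT adequate.

f_max ≈ 2410 N/mm; NOT adequate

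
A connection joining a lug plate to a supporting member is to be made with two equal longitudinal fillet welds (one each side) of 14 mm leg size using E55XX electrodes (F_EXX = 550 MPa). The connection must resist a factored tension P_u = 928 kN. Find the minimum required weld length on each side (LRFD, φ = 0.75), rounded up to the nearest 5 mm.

L = 190 mm on each side

Throat t_e = 0.707 × 14 = 9.898 mm.
φr_n = 0.75 × 0.6 × 550 × 9.898 × 10⁻³ = 2.45 kN/mm.
L_req = P_u / φr_n = 928 / 2.45 = 378.8 mm total.
Per side: 378.8 / 2 = 189.4 mm.
Round up → use L = 190 mm on each side.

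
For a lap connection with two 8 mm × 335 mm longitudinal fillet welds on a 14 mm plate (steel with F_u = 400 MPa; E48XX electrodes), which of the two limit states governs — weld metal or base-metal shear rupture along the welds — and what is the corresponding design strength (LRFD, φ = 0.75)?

φR_n ≈ 819 kN (weld metal governs)

E48XX → F_EXX = 480 MPa.
t_e = 0.707 × 8 = 5.656 mm; L = 670 mm.
Weld metal: φR_n = 0.75 × 0.6 × 480 × 5.656 × 670 × 10⁻³ = 818.5 kN.
Base metal (shear rupture): φR_n = 0.75 × 0.6 × 400 × 14 × 670 × 10⁻³ = 1688 kN.
Governing: weld metal.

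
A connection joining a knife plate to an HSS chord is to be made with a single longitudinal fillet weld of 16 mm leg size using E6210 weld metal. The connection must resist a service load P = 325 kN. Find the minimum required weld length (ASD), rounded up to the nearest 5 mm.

L = 155 mm

E62XX → F_EXX = 620 MPa.
Throat t_e = 0.707 × 16 = 11.31 mm.
r_n/Ω = (0.6 × 620 × 11.31) / 2.0 = 2104 N/mm = 2.104 kN/mm.
L_req = P / (r_n/Ω) = 325 / 2.104 = 154.5 mm total.
Round up → use L = 155 mm.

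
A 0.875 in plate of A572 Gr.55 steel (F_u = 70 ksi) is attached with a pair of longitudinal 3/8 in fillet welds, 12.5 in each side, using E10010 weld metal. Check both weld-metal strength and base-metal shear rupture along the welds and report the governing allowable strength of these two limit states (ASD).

E100XX → F_EXX = 100 ksi.
t_e = 0.707 × 0.375 = 0.2651 in; L = 25 in.
Weld metal: R_n/Ω = (1/2.0) × 0.6 × 100 × 0.2651 × 25 = 198.8 kips.
Base metal (shear rupture): R_n/Ω = (1/2.0) × 0.6 × 70 × 0.875 × 25 = 459.4 kips.
Governing: weld metal.

R_n/Ω ≈ 199 kips (weld metal governs)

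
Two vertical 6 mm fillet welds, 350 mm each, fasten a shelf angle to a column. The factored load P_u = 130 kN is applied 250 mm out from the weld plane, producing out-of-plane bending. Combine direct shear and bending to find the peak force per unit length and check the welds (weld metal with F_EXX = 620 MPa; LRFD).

L_w = 2 × 350 = 700 mm; section modulus (unit throat) S = 2 × L²/6 = 40830 mm².
Direct shear f_v = P/L_w = 130×10³/700 = 185.7 N/mm.
Moment M = P × e = 130×10³ × 250 = 32500000 N·mm; bending f_b = M/S = 795.9 N/mm.
f_max = √(f_v² + f_b²) = √(185.7² + 795.9²) = 817.3 N/mm.
φr_n = 0.75 × 0.6 × 620 × (0.707 × 6) = 1184 N/mm → adequate.

f_max ≈ 817 N/mm; adequate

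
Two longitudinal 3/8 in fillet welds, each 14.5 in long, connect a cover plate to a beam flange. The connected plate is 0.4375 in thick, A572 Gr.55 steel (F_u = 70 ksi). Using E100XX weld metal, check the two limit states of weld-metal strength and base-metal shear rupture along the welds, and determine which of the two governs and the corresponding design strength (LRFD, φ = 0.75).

E100XX → F_EXX = 100 ksi.
t_e = 0.707 × 0.375 = 0.2651 in; L = 29 in.
Weld metal: φR_n = 0.75 × 0.6 × 100 × 0.2651 × 29 = 346 kip.
Base metal (shear rupture): φR_n = 0.75 × 0.6 × 70 × 0.4375 × 29 = 399.7 kip.
Governing: weld metal.

φR_n ≈ 346 kip (weld metal governs)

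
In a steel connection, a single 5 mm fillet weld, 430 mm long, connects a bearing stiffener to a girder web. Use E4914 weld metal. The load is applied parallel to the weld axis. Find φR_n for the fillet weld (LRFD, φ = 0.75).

φR_n ≈ 335 kN

E49XX → F_EXX = 490 MPa.
Effective throat t_e = 0.707 × 5 = 3.535 mm.
Total length L = 430 mm; A_we = 3.535 × 430 = 1520 mm².
F_nw = 0.6 F_EXX = 0.6 × 490 = 294 MPa.
φR_n = 0.75 × 294 × 1520 × 10⁻³ = 335.2 kN.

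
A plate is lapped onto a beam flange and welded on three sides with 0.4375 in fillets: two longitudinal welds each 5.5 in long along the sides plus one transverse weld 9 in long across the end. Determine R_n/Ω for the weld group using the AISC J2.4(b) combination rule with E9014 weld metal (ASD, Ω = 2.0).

E90XX → F_EXX = 90 ksi.
t_e = 0.707 × 0.4375 = 0.3093 in.
R_nwl = 0.6 × 90 × 0.3093 × 11 = 183.7 kips (longitudinal, 2 welds).
R_nwt = 0.6 × 90 × 0.3093 × 9 = 150.3 kips (transverse, base value).
(i) R_nwl + R_nwt = 334.1 kips; (ii) 0.85 R_nwl + 1.5 R_nwt = 381.7 kips.
R_n = max = 381.7 kips [governs: (ii)]; R_n/Ω = 190.8 kips.

R_n/Ω ≈ 191 kips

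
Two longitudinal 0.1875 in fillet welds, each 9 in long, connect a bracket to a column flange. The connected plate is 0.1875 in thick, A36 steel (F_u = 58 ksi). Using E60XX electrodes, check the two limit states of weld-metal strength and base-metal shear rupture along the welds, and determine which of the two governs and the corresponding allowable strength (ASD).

E60XX → F_EXX = 60 ksi.
t_e = 0.707 × 0.1875 = 0.1326 in; L = 18 in.
Weld metal: R_n/Ω = (1/2.0) × 0.6 × 60 × 0.1326 × 18 = 42.95 kip.
Base metal (shear rupture): R_n/Ω = (1/2.0) × 0.6 × 58 × 0.1875 × 18 = 58.72 kip.
Governing: weld metal.

R_n/Ω ≈ 43 kip (weld metal governs)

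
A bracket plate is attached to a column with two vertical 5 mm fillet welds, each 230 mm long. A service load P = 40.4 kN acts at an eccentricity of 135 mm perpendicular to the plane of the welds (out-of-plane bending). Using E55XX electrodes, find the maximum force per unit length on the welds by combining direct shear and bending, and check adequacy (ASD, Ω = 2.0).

f_max ≈ 322 N/mm; adequate

E55XX → F_EXX = 550 MPa.
L_w = 2 × 230 = 460 mm; section modulus (unit throat) S = 2 × L²/6 = 17630 mm².
Direct shear f_v = P/L_w = 40.4×10³/460 = 87.83 N/mm.
Moment M = P × e = 40.4×10³ × 135 = 5454000 N·mm; bending f_b = M/S = 309.3 N/mm.
f_max = √(f_v² + f_b²) = √(87.83² + 309.3²) = 321.5 N/mm.
r_n/Ω = (1/2.0) × 0.6 × 550 × (0.707 × 5) = 583.3 N/mm → adequate.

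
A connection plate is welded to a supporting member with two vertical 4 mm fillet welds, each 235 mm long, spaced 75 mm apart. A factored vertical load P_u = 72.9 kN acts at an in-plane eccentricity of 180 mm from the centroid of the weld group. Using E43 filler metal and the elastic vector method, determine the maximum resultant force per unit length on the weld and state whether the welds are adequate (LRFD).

f_max ≈ 638 N/mm; NOT adequate

E43XX → F_EXX = 430 MPa.
Total weld length L_w = 470 mm. Treat welds as unit-width lines.
Polar moment about centroid: J = 2[d³/12 + d(b/2)²] = 2[235³/12 + 235×37.5²] = 2824000 mm³.
Direct shear f_v = P/L_w = 72.9×10³ / 470 = 155.1 N/mm (vertical).
Torsion M = P·e = 72.9×10³ × 180 = 13122000 N·mm.
Critical point at (x, y) = (37.5, 117.5) from centroid. f_tx = M·y/J = 546 N/mm; f_ty = M·x/J = 174.3 N/mm.
Resultant f_max = √[f_tx² + (f_v + f_ty)²] = √[546² + (155.1 + 174.3)²] = 637.6 N/mm.
Capacity per unit length: φr_n = 0.75 × 0.6 × 430 × (0.707 × 4) = 547.2 N/mm.
637.6 > 547.2 → NOT adequate.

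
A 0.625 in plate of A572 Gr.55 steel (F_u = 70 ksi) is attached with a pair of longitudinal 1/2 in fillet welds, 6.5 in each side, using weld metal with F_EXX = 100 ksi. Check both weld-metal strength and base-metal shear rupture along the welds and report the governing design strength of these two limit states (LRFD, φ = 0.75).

φR_n ≈ 207 kips (weld metal governs)

t_e = 0.707 × 0.5 = 0.3535 in; L = 13 in.
Weld metal: φR_n = 0.75 × 0.6 × 100 × 0.3535 × 13 = 206.8 kips.
Base metal (shear rupture): φR_n = 0.75 × 0.6 × 70 × 0.625 × 13 = 255.9 kips.
Governing: weld metal.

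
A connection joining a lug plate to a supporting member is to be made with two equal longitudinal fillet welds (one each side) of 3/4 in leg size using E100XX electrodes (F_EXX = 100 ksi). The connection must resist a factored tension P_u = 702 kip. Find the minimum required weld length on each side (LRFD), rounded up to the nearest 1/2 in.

L = 15 in on each side

Throat t_e = 0.707 × 0.75 = 0.5302 in.
φr_n = 0.75 × 0.6 × 100 × 0.5302 = 23.86 kip/in.
L_req = P_u / φr_n = 702 / 23.86 = 29.42 in total.
Per side: 29.42 / 2 = 14.71 in.
Round up → use L = 15 in on each side.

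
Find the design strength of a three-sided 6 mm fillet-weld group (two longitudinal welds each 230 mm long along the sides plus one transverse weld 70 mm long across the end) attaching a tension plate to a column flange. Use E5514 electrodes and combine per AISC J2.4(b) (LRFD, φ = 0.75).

E55XX → F_EXX = 550 MPa.
t_e = 0.707 × 6 = 4.242 mm.
R_nwl = 0.6 × 550 × 4.242 × 460 × 10⁻³ = 643.9 kN (longitudinal, 2 welds).
R_nwt = 0.6 × 550 × 4.242 × 70 × 10⁻³ = 97.99 kN (transverse, base value).
(i) R_nwl + R_nwt = 741.9 kN; (ii) 0.85 R_nwl + 1.5 R_nwt = 694.3 kN.
R_n = max = 741.9 kN [governs: (i)]; φR_n = 556.4 kN.

φR_n ≈ 556 kN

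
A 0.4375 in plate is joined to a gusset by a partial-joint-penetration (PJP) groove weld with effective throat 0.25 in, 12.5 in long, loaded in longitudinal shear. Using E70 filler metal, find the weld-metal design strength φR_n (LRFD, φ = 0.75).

φR_n ≈ 98.4 kips

E70XX → F_EXX = 70 ksi.
Effective throat (given) t_e = 0.25 in.
A_we = 0.25 × 12.5 = 3.125 in².
F_nw = 0.6 F_EXX = 42 ksi.
φR_n = 0.75 × 42 × 3.125 = 98.44 kips.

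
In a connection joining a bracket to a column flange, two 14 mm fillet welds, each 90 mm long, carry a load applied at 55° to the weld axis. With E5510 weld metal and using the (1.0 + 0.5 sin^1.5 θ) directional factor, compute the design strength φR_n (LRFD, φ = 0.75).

φR_n ≈ 604 kN

E55XX → F_EXX = 550 MPa.
t_e = 0.707 × 14 = 9.898 mm; A_we = 9.898 × 180 = 1782 mm².
Directional factor: 1.0 + 0.5 sin^1.5(55°) = 1.371.
F_nw = 0.6 × 550 × 1.371 = 452.3 MPa.
φR_n = 0.75 × 452.3 × 1782 × 10⁻³ = 604.4 kN.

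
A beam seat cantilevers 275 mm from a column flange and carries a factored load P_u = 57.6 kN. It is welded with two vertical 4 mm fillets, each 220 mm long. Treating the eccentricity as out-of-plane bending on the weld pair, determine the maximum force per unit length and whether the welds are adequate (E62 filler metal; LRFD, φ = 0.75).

f_max ≈ 991 N/mm; NOT adequate

E62XX → F_EXX = 620 MPa.
L_w = 2 × 220 = 440 mm; section modulus (unit throat) S = 2 × L²/6 = 16130 mm².
Direct shear f_v = P/L_w = 57.6×10³/440 = 130.9 N/mm.
Moment M = P × e = 57.6×10³ × 275 = 15840000 N·mm; bending f_b = M/S = 981.8 N/mm.
f_max = √(f_v² + f_b²) = √(130.9² + 981.8²) = 990.5 N/mm.
φr_n = 0.75 × 0.6 × 620 × (0.707 × 4) = 789 N/mm → NOT adequate.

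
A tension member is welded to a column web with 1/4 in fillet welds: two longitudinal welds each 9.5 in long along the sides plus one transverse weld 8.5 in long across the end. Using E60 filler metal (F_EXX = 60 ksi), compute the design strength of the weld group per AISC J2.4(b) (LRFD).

t_e = 0.707 × 0.25 = 0.1767 in.
R_nwl = 0.6 × 60 × 0.1767 × 19 = 120.9 kip (longitudinal, 2 welds).
R_nwt = 0.6 × 60 × 0.1767 × 8.5 = 54.09 kip (transverse, base value).
(i) R_nwl + R_nwt = 175 kip; (ii) 0.85 R_nwl + 1.5 R_nwt = 183.9 kip.
R_n = max = 183.9 kip [governs: (ii)]; φR_n = 137.9 kip.

φR_n ≈ 138 kip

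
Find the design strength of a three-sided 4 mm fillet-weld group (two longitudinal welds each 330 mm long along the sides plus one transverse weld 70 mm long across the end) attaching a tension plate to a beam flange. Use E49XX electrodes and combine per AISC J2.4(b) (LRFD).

φR_n ≈ 455 kN

E49XX → F_EXX = 490 MPa.
t_e = 0.707 × 4 = 2.828 mm.
R_nwl = 0.6 × 490 × 2.828 × 660 × 10⁻³ = 548.7 kN (longitudinal, 2 welds).
R_nwt = 0.6 × 490 × 2.828 × 70 × 10⁻³ = 58.2 kN (transverse, base value).
(i) R_nwl + R_nwt = 606.9 kN; (ii) 0.85 R_nwl + 1.5 R_nwt = 553.7 kN.
R_n = max = 606.9 kN [governs: (i)]; φR_n = 455.2 kN.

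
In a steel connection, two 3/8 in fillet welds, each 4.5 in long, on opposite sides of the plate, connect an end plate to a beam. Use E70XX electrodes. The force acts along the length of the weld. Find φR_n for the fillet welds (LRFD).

E70XX → F_EXX = 70 ksi.
Effective throat t_e = 0.707 × 0.375 = 0.2651 in.
Total length L = 9 in; A_we = 0.2651 × 9 = 2.386 in².
F_nw = 0.6 F_EXX = 0.6 × 70 = 42 ksi.
φR_n = 0.75 × 42 × 2.386 = 75.16 kip.

φR_n ≈ 75.2 kip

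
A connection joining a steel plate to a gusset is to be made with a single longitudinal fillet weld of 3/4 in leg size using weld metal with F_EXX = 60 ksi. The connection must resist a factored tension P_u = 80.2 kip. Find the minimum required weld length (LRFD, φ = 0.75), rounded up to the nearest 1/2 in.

Throat t_e = 0.707 × 0.75 = 0.5302 in.
φr_n = 0.75 × 0.6 × 60 × 0.5302 = 14.32 kip/in.
L_req = P_u / φr_n = 80.2 / 14.32 = 5.602 in total.
Round up → use L = 6 in.

L = 6 in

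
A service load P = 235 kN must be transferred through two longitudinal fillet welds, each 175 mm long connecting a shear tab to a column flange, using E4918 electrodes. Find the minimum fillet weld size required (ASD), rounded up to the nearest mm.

E49XX → F_EXX = 490 MPa.
Total weld length L = 350 mm.
Required throat t_e = P × Ω / (0.6 F_EXX × L) = 235 × 2.0 / (0.6 × 490 × 350 × 10⁻³) = 4.568 mm.
Required leg w = t_e / 0.707 = 6.46 mm → use 7 mm.

w = 7 mm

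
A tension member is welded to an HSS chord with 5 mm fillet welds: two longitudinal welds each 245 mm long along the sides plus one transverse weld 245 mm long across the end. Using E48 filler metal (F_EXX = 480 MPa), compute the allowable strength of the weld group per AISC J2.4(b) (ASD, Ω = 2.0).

R_n/Ω ≈ 399 kN

t_e = 0.707 × 5 = 3.535 mm.
R_nwl = 0.6 × 480 × 3.535 × 490 × 10⁻³ = 498.9 kN (longitudinal, 2 welds).
R_nwt = 0.6 × 480 × 3.535 × 245 × 10⁻³ = 249.4 kN (transverse, base value).
(i) R_nwl + R_nwt = 748.3 kN; (ii) 0.85 R_nwl + 1.5 R_nwt = 798.2 kN.
R_n = max = 798.2 kN [governs: (ii)]; R_n/Ω = 399.1 kN.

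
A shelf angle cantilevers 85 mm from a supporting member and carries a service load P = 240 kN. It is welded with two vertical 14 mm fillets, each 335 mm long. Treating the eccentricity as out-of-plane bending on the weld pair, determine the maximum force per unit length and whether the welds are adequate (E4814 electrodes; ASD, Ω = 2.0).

E48XX → F_EXX = 480 MPa.
L_w = 2 × 335 = 670 mm; section modulus (unit throat) S = 2 × L²/6 = 37410 mm².
Direct shear f_v = P/L_w = 240×10³/670 = 358.2 N/mm.
Moment M = P × e = 240×10³ × 85 = 20400000 N·mm; bending f_b = M/S = 545.3 N/mm.
f_max = √(f_v² + f_b²) = √(358.2² + 545.3²) = 652.5 N/mm.
r_n/Ω = (1/2.0) × 0.6 × 480 × (0.707 × 14) = 1425 N/mm → adequate.

f_max ≈ 652 N/mm; adequate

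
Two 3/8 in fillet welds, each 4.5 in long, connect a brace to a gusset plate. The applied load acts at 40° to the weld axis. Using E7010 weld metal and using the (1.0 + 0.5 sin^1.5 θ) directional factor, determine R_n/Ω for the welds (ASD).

R_n/Ω ≈ 63 kip

E70XX → F_EXX = 70 ksi.
t_e = 0.707 × 0.375 = 0.2651 in; A_we = 0.2651 × 9 = 2.386 in².
Directional factor: 1.0 + 0.5 sin^1.5(40°) = 1.258.
F_nw = 0.6 × 70 × 1.258 = 52.82 ksi.
R_n/Ω = (52.82 × 2.386) / 2.0 = 63.02 kip.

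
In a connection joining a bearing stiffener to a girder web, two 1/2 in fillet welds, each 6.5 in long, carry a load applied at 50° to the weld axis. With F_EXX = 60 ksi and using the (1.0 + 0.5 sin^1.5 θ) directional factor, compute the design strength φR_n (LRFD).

t_e = 0.707 × 0.5 = 0.3535 in; A_we = 0.3535 × 13 = 4.595 in².
Directional factor: 1.0 + 0.5 sin^1.5(50°) = 1.335.
F_nw = 0.6 × 60 × 1.335 = 48.07 ksi.
φR_n = 0.75 × 48.07 × 4.595 = 165.7 kips.

φR_n ≈ 166 kips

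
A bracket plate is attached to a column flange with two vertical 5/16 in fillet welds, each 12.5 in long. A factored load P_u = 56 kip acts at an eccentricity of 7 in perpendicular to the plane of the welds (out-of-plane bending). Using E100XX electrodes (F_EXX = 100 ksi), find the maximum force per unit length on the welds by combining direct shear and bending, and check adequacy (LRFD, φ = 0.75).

f_max ≈ 7.85 kip/in; adequate

L_w = 2 × 12.5 = 25 in; section modulus (unit throat) S = 2 × L²/6 = 52.08 in².
Direct shear f_v = P/L_w = 56/25 = 2.24 kip/in.
Moment M = P × e = 56 × 7 = 392 kip·in; bending f_b = M/S = 7.526 kip/in.
f_max = √(f_v² + f_b²) = √(2.24² + 7.526²) = 7.853 kip/in.
φr_n = 0.75 × 0.6 × 100 × (0.707 × 0.3125) = 9.942 kip/in → adequate.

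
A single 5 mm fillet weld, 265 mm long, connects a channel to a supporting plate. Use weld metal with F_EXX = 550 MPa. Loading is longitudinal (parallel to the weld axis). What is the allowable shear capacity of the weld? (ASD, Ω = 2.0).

R_n/Ω ≈ 155 kN

Effective throat t_e = 0.707 × 5 = 3.535 mm.
Total length L = 265 mm; A_we = 3.535 × 265 = 936.8 mm².
F_nw = 0.6 F_EXX = 0.6 × 550 = 330 MPa.
R_n = 330 × 936.8 × 10⁻³ = 309.1 kN; R_n/Ω = 309.1/2.0 = 154.6 kN.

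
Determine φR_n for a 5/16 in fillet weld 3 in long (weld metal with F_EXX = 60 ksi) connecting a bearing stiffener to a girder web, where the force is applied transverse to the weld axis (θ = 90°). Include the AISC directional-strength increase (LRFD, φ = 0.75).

t_e = 0.707 × 0.3125 = 0.2209 in; A_we = 0.2209 × 3 = 0.6628 in².
Directional factor: 1.0 + 0.5 sin^1.5(90°) = 1.5.
F_nw = 0.6 × 60 × 1.5 = 54 ksi.
φR_n = 0.75 × 54 × 0.6628 = 26.84 kips.

φR_n ≈ 26.8 kips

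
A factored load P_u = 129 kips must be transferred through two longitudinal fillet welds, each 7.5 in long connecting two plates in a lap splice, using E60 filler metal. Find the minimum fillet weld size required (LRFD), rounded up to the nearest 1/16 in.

w = 1/2 in

E60XX → F_EXX = 60 ksi.
Total weld length L = 15 in.
Required throat t_e = P_u / (φ × 0.6 F_EXX × L) = 129 / (0.75 × 0.6 × 60 × 15) = 0.3185 in.
Required leg w = t_e / 0.707 = 0.4505 in → use 1/2 in.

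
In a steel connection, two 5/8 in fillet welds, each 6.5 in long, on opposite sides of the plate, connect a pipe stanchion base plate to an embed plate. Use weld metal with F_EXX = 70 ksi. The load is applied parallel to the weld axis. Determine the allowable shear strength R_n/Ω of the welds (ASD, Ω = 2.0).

Effective throat t_e = 0.707 × 0.625 = 0.4419 in.
Total length L = 13 in; A_we = 0.4419 × 13 = 5.744 in².
F_nw = 0.6 F_EXX = 0.6 × 70 = 42 ksi.
R_n = 42 × 5.744 = 241.3 kips; R_n/Ω = 241.3/2.0 = 120.6 kips.

R_n/Ω ≈ 121 kips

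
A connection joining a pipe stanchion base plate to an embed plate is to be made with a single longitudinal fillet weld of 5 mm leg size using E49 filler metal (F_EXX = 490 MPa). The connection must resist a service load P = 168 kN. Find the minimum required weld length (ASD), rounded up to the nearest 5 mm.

Throat t_e = 0.707 × 5 = 3.535 mm.
r_n/Ω = (0.6 × 490 × 3.535) / 2.0 = 519.6 N/mm = 0.5196 kN/mm.
L_req = P / (r_n/Ω) = 168 / 0.5196 = 323.3 mm total.
Round up → use L = 325 mm.

L = 325 mm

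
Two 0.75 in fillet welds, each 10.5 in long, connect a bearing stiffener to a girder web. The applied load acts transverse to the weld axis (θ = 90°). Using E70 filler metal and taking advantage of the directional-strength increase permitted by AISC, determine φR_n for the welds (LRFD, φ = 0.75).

φR_n ≈ 526 kip

E70XX → F_EXX = 70 ksi.
t_e = 0.707 × 0.75 = 0.5302 in; A_we = 0.5302 × 21 = 11.14 in².
Directional factor: 1.0 + 0.5 sin^1.5(90°) = 1.5.
F_nw = 0.6 × 70 × 1.5 = 63 ksi.
φR_n = 0.75 × 63 × 11.14 = 526.1 kip.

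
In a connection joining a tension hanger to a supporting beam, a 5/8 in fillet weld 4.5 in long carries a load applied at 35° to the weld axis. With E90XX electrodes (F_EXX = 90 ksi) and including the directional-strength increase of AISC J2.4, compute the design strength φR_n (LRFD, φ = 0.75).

t_e = 0.707 × 0.625 = 0.4419 in; A_we = 0.4419 × 4.5 = 1.988 in².
Directional factor: 1.0 + 0.5 sin^1.5(35°) = 1.217.
F_nw = 0.6 × 90 × 1.217 = 65.73 ksi.
φR_n = 0.75 × 65.73 × 1.988 = 98.02 kip.

φR_n ≈ 98 kip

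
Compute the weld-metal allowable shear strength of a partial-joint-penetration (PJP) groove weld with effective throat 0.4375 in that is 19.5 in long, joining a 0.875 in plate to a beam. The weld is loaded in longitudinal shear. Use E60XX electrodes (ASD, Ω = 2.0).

R_n/Ω ≈ 154 kip

E60XX → F_EXX = 60 ksi.
Effective throat (given) t_e = 0.4375 in.
A_we = 0.4375 × 19.5 = 8.531 in².
F_nw = 0.6 F_EXX = 36 ksi.
R_n/Ω = (36 × 8.531) / 2.0 = 153.6 kip.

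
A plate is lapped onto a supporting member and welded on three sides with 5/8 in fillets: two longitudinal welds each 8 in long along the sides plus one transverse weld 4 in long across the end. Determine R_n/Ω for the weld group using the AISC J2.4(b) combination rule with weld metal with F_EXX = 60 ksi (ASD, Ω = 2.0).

t_e = 0.707 × 0.625 = 0.4419 in.
R_nwl = 0.6 × 60 × 0.4419 × 16 = 254.5 kips (longitudinal, 2 welds).
R_nwt = 0.6 × 60 × 0.4419 × 4 = 63.63 kips (transverse, base value).
(i) R_nwl + R_nwt = 318.1 kips; (ii) 0.85 R_nwl + 1.5 R_nwt = 311.8 kips.
R_n = max = 318.1 kips [governs: (i)]; R_n/Ω = 159.1 kips.

R_n/Ω ≈ 159 kips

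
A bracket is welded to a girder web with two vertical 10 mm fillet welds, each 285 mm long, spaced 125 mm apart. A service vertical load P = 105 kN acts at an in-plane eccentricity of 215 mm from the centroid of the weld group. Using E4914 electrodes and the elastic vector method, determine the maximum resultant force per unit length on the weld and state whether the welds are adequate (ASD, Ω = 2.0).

f_max ≈ 673 N/mm; adequate

E49XX → F_EXX = 490 MPa.
Total weld length L_w = 570 mm. Treat welds as unit-width lines.
Polar moment about centroid: J = 2[d³/12 + d(b/2)²] = 2[285³/12 + 285×62.5²] = 6085000 mm³.
Direct shear f_v = P/L_w = 105×10³ / 570 = 184.2 N/mm (vertical).
Torsion M = P·e = 105×10³ × 215 = 22575000 N·mm.
Critical point at (x, y) = (62.5, 142.5) from centroid. f_tx = M·y/J = 528.7 N/mm; f_ty = M·x/J = 231.9 N/mm.
Resultant f_max = √[f_tx² + (f_v + f_ty)²] = √[528.7² + (184.2 + 231.9)²] = 672.8 N/mm.
Capacity per unit length: r_n/Ω = (1/2.0) × 0.6 × 490 × (0.707 × 10) = 1039 N/mm.
672.8 ≤ 1039 → adequate.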